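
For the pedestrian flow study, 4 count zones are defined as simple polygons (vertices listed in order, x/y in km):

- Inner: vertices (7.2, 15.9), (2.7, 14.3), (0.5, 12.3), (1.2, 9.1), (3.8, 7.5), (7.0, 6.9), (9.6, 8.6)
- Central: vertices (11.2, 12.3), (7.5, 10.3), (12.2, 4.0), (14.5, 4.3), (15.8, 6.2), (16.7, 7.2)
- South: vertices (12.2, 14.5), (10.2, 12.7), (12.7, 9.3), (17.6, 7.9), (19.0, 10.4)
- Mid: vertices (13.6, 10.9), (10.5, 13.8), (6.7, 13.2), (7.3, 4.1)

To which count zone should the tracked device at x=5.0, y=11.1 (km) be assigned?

Inner

Cast a ray rightward from (5.0, 11.1). For each polygon, the edges (by vertex number in listed order) whose endpoints lie on opposite sides of y = 11.1, where each meets that height, and whether that is right or left of the point:
Inner: 3–4 at x≈0.76 (left), 7–1 at x≈8.78 (right) → 1 crossing.
Central: 1–2 at x≈8.98 (right), 6–1 at x≈12.49 (right) → 2 crossings.
South: 2–3 at x≈11.38 (right), 5–1 at x≈17.84 (right) → 2 crossings.
Mid: 1–2 at x≈13.39 (right), 3–4 at x≈6.84 (right) → 2 crossings.
Only Inner has an odd count, so the point is inside Inner.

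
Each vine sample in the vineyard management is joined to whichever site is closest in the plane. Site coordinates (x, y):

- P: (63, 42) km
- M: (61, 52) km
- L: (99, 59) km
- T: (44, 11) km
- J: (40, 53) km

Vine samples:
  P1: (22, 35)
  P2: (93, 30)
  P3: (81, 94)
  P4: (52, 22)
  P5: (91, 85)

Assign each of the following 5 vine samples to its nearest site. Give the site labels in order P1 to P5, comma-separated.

J, L, L, T, L

P1 → J (d²=648.00)
P2 → L (d²=877.00)
P3 → L (d²=1549.00)
P4 → T (d²=185.00)
P5 → L (d²=740.00)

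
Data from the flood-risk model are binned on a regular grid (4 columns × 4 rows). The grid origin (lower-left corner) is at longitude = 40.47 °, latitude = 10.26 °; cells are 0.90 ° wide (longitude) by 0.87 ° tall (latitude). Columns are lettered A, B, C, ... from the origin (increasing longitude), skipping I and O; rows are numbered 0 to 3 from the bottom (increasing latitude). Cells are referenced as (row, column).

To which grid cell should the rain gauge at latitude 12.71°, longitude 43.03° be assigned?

(2, C)

Column index: ⌊(43.03 − 40.47) / 0.90⌋ = ⌊2.844⌋ = 2 → column C
Row offset from origin: ⌊(12.71 − 10.26) / 0.87⌋ = ⌊2.816⌋ = 2 → row 2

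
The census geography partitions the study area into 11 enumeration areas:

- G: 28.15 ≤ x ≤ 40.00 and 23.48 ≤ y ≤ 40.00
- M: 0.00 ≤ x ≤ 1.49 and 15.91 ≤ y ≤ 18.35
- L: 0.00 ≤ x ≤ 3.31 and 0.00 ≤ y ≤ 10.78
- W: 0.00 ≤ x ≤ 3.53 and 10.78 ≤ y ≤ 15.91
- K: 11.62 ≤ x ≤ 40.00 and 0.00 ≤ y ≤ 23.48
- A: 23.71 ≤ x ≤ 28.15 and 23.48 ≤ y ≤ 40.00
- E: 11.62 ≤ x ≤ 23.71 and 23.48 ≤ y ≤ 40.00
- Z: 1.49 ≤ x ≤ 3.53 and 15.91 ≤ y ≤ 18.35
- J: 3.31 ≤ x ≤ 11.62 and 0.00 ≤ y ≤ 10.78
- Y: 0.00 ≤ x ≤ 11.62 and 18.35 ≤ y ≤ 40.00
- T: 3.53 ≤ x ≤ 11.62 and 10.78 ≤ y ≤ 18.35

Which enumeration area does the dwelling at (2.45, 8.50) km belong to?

L

The point has x = 2.45 and y = 8.50.
Only L satisfies 0.00 ≤ x ≤ 3.31 and 0.00 ≤ y ≤ 10.78.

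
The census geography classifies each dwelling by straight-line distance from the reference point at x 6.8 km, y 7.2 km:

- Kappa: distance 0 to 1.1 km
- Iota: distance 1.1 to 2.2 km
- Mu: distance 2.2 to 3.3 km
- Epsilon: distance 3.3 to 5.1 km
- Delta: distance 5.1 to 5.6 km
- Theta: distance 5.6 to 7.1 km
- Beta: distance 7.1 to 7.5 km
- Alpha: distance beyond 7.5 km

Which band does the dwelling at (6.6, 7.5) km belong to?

Kappa

Distance = √((6.6−6.8)² + (7.5−7.2)²) = √(0.040 + 0.090) = 0.361 km.
0 ≤ 0.361 < 1.1 → Kappa.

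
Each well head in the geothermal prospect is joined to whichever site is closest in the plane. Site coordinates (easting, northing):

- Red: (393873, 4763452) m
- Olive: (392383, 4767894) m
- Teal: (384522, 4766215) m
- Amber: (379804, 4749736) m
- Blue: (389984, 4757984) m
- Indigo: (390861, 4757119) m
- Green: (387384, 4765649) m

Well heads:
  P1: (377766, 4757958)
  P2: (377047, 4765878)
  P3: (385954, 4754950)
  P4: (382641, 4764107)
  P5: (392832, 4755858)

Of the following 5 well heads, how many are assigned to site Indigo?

1

P1 → Amber
P2 → Teal
P3 → Blue
P4 → Teal
P5 → Indigo
1 of the 5 goes to Indigo.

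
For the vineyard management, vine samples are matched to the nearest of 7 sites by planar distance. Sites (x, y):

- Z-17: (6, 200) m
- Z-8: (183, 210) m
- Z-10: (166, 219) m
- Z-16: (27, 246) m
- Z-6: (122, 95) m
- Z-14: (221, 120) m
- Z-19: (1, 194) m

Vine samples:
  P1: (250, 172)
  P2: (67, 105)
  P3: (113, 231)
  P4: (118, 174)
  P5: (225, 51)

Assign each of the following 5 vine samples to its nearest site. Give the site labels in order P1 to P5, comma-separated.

Z-14, Z-6, Z-10, Z-10, Z-14

P1 → Z-14 (d²=3545.00)
P2 → Z-6 (d²=3125.00)
P3 → Z-10 (d²=2953.00)
P4 → Z-10 (d²=4329.00)
P5 → Z-14 (d²=4777.00)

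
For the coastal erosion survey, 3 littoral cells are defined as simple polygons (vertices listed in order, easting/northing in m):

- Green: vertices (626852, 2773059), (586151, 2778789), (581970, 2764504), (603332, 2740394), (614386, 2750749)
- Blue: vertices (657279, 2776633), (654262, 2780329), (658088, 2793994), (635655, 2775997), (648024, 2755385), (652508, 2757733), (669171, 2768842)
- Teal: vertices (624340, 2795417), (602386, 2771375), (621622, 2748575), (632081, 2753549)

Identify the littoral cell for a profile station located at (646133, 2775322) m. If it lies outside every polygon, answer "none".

Blue

Cast a ray rightward from (646133, 2775322). For each polygon, the edges (by vertex number in listed order) whose endpoints lie on opposite sides of northing = 2775322, where each meets that height, and whether that is right or left of the point:
Green: 1–2 at easting≈610777.6 (left), 2–3 at easting≈585136.3 (left) → 0 crossings.
Blue: 4–5 at easting≈636060.1 (left), 7–1 at easting≈659280.1 (right) → 1 crossing.
Teal: 1–2 at easting≈605990.2 (left), 4–1 at easting≈628055.4 (left) → 0 crossings.
Only Blue has an odd count, so the point is inside Blue.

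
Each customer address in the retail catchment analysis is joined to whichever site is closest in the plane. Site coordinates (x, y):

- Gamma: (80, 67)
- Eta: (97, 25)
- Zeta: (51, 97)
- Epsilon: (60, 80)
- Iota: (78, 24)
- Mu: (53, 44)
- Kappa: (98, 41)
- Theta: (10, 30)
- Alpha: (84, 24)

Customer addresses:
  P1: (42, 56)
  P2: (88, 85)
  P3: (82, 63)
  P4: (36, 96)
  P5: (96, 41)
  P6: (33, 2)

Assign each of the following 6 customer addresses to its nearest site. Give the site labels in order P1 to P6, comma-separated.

P1 → Mu (d²=265.00)
P2 → Gamma (d²=388.00)
P3 → Gamma (d²=20.00)
P4 → Zeta (d²=226.00)
P5 → Kappa (d²=4.00)
P6 → Theta (d²=1313.00)

Mu, Gamma, Gamma, Zeta, Kappa, Theta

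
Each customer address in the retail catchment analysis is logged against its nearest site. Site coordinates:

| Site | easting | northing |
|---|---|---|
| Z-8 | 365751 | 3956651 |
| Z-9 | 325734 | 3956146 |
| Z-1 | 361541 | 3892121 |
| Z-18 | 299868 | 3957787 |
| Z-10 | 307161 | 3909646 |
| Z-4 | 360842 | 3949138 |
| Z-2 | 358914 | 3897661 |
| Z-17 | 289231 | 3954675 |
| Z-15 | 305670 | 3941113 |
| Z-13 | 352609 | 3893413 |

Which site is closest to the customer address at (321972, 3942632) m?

Squared distances to each site:
Z-8: 2113133202.000; Z-9: 196780840.000; Z-1: 4117066882.000; Z-18: 718260841.000; Z-10: 1307441917.000; Z-4: 1553204936.000; Z-2: 3387102205.000; Z-17: 1217006930.000; Z-15: 268062565.000; Z-13: 3361135730.000.
Minimum at Z-9.

Z-9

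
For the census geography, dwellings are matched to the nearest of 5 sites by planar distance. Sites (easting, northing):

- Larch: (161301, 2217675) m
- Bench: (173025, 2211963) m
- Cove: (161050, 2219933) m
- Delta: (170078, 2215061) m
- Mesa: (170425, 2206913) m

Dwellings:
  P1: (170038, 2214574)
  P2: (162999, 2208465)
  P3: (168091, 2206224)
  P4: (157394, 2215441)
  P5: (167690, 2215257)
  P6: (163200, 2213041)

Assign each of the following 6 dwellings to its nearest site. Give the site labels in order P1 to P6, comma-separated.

Delta, Mesa, Mesa, Larch, Delta, Larch

P1 → Delta (d²=238769.00)
P2 → Mesa (d²=57554180.00)
P3 → Mesa (d²=5922277.00)
P4 → Larch (d²=20255405.00)
P5 → Delta (d²=5740960.00)
P6 → Larch (d²=25080157.00)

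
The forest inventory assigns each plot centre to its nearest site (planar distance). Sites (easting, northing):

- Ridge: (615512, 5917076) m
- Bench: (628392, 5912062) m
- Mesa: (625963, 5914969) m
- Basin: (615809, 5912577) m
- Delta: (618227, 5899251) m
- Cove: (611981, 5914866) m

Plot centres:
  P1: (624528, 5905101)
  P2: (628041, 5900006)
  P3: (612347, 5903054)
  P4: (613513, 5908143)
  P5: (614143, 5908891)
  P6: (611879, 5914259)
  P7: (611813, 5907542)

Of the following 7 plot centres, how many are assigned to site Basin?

3

P1 → Bench
P2 → Delta
P3 → Delta
P4 → Basin
P5 → Basin
P6 → Cove
P7 → Basin
3 of the 7 go to Basin.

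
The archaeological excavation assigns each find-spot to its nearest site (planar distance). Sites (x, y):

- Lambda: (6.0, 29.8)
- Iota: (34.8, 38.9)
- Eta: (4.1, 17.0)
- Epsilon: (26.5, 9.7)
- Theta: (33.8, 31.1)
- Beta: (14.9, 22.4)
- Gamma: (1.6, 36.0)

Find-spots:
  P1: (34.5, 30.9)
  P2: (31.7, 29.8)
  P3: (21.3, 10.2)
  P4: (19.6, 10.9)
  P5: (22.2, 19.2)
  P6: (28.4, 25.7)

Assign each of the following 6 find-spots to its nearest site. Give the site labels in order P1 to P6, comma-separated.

P1 → Theta (d²=0.53)
P2 → Theta (d²=6.10)
P3 → Epsilon (d²=27.29)
P4 → Epsilon (d²=49.05)
P5 → Beta (d²=63.53)
P6 → Theta (d²=58.32)

Theta, Theta, Epsilon, Epsilon, Beta, Theta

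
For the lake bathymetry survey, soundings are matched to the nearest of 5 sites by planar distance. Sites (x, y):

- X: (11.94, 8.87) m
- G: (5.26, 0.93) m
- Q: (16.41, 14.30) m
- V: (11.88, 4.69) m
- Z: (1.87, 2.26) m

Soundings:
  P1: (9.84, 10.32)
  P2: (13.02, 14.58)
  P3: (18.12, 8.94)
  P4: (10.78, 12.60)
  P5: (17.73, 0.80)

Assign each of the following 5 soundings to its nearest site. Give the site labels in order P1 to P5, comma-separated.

X, Q, Q, X, V

P1 → X (d²=6.51)
P2 → Q (d²=11.57)
P3 → Q (d²=31.65)
P4 → X (d²=15.26)
P5 → V (d²=49.35)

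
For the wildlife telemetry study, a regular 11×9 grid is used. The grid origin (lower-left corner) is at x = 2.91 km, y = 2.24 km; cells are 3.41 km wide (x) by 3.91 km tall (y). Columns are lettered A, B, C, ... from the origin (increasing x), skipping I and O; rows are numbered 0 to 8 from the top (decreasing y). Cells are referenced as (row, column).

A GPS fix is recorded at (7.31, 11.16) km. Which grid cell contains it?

Column index: ⌊(7.31 − 2.91) / 3.41⌋ = ⌊1.290⌋ = 1 → column B
Row offset from origin: ⌊(11.16 − 2.24) / 3.91⌋ = ⌊2.281⌋ = 2 → row 6 (counted from top)

(6, B)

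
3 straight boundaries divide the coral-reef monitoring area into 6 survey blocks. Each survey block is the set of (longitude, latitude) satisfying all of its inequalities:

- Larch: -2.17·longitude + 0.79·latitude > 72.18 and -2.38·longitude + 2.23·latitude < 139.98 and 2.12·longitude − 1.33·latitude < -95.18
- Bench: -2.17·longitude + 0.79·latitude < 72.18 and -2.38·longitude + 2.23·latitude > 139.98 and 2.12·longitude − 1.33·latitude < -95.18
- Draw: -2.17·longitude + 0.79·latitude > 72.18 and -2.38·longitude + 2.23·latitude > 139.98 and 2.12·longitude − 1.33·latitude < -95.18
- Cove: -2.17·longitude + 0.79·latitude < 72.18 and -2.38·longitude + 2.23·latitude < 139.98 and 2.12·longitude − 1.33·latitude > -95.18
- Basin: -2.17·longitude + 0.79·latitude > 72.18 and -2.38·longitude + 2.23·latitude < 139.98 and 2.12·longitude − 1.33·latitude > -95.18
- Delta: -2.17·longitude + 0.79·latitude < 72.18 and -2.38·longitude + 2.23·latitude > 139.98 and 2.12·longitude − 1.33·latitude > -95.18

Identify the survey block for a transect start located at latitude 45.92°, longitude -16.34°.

Bench

-2.17·-16.34 + 0.79·45.92 = 71.735, which is < 72.18
-2.38·-16.34 + 2.23·45.92 = 141.291, which is > 139.98
2.12·-16.34 − 1.33·45.92 = -95.714, which is < -95.18
This sign pattern matches Bench.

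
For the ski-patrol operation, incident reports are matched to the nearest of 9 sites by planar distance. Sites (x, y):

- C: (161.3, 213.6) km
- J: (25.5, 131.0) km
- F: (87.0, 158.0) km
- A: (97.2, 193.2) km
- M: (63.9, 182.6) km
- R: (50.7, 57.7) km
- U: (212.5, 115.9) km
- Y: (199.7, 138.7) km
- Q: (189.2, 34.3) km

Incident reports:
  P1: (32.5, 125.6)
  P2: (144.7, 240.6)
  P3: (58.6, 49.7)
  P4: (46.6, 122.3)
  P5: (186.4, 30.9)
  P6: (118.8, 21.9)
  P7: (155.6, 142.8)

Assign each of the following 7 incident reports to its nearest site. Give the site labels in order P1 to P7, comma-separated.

J, C, R, J, Q, Q, Y

P1 → J (d²=78.16)
P2 → C (d²=1004.56)
P3 → R (d²=126.41)
P4 → J (d²=520.90)
P5 → Q (d²=19.40)
P6 → Q (d²=5109.92)
P7 → Y (d²=1961.62)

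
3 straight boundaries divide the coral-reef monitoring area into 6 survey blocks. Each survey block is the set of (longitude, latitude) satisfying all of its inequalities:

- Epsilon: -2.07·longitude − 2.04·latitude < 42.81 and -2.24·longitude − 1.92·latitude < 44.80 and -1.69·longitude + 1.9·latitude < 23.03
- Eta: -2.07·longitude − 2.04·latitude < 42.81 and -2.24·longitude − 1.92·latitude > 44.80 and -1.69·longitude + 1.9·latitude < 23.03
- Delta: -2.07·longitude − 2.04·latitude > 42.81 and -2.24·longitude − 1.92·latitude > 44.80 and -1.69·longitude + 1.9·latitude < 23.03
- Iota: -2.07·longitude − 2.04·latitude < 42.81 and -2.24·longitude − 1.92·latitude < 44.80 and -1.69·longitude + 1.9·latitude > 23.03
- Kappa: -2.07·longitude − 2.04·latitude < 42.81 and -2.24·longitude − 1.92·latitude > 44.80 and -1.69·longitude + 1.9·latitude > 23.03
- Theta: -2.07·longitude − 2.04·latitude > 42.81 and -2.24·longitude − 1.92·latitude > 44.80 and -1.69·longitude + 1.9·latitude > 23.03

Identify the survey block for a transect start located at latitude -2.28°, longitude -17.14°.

-2.07·-17.14 − 2.04·-2.28 = 40.131, which is < 42.81
-2.24·-17.14 − 1.92·-2.28 = 42.771, which is < 44.80
-1.69·-17.14 + 1.9·-2.28 = 24.635, which is > 23.03
This sign pattern matches Iota.

Iota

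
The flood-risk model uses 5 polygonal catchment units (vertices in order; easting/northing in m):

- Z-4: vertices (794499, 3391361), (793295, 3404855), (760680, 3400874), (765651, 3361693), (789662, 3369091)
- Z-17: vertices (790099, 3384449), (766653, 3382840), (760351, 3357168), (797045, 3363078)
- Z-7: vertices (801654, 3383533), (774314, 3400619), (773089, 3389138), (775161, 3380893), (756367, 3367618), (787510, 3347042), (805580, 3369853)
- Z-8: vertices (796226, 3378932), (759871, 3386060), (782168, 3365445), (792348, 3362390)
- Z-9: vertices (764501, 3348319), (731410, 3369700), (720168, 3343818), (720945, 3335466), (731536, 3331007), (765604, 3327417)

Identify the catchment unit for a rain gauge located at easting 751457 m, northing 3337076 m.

Z-9

Cast a ray rightward from (751457, 3337076). For each polygon, the edges (by vertex number in listed order) whose endpoints lie on opposite sides of northing = 3337076, where each meets that height, and whether that is right or left of the point:
Z-4: no edge straddles that height → 0 crossings.
Z-17: no edge straddles that height → 0 crossings.
Z-7: no edge straddles that height → 0 crossings.
Z-8: no edge straddles that height → 0 crossings.
Z-9: 3–4 at easting≈720795.2 (left), 6–1 at easting≈765094.3 (right) → 1 crossing.
Only Z-9 has an odd count, so the point is inside Z-9.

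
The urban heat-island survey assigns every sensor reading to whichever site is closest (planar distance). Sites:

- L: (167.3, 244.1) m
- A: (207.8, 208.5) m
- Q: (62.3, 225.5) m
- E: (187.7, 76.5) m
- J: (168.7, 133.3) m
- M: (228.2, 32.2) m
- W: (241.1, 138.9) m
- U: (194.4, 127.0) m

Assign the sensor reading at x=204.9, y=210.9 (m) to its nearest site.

Squared distances to each site:
L: 2516.000; A: 14.170; Q: 20547.920; E: 18359.200; J: 7332.200; M: 32476.580; W: 6494.440; U: 7149.460.
Minimum at A.

A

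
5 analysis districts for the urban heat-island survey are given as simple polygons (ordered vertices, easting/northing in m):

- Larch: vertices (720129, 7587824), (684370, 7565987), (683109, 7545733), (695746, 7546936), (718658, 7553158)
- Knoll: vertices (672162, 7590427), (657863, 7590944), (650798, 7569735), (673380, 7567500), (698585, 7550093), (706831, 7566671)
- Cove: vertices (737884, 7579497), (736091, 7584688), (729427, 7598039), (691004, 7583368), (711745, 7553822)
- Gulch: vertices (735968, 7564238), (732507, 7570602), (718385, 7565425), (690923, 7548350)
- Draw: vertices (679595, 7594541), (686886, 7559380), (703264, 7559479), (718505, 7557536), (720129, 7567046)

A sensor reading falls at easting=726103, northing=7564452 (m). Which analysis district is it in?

Gulch

Cast a ray rightward from (726103, 7564452). For each polygon, the edges (by vertex number in listed order) whose endpoints lie on opposite sides of northing = 7564452, where each meets that height, and whether that is right or left of the point:
Larch: 2–3 at easting≈684274.4 (left), 5–1 at easting≈719137.2 (left) → 0 crossings.
Knoll: 4–5 at easting≈677793.4 (left), 5–6 at easting≈705727.3 (left) → 0 crossings.
Cove: 4–5 at easting≈704282.8 (left), 5–1 at easting≈722567.1 (left) → 0 crossings.
Gulch: 1–2 at easting≈735851.6 (right), 3–4 at easting≈716820.1 (left) → 1 crossing.
Draw: 1–2 at easting≈685834.3 (left), 4–5 at easting≈719686.0 (left) → 0 crossings.
Only Gulch has an odd count, so the point is inside Gulch.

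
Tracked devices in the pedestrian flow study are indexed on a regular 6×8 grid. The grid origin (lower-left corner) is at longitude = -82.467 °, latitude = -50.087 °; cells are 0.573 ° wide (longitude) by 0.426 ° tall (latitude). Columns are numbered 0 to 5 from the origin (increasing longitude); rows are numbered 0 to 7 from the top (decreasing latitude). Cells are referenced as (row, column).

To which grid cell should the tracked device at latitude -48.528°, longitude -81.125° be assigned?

Column index: ⌊(-81.125 − -82.467) / 0.573⌋ = ⌊2.342⌋ = 2
Row offset from origin: ⌊(-48.528 − -50.087) / 0.426⌋ = ⌊3.660⌋ = 3 → row 4 (counted from top)

(4, 2)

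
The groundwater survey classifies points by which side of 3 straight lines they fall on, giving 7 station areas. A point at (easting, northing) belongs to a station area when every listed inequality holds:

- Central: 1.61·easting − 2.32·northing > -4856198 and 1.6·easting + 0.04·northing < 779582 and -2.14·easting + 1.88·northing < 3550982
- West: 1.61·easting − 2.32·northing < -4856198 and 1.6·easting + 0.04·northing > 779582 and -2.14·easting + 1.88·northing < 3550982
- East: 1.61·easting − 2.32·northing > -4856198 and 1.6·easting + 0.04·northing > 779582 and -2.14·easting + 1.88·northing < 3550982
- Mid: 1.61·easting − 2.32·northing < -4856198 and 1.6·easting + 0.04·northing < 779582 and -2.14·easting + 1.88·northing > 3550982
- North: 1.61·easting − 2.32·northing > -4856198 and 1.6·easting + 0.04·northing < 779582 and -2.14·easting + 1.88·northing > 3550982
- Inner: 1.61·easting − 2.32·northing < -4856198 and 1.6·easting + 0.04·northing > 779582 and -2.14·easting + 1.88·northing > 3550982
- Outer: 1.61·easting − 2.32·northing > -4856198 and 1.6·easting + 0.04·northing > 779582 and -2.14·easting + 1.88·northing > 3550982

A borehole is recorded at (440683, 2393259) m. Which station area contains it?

Outer

1.61·440683 − 2.32·2393259 = -4842861.250, which is > -4856198
1.6·440683 + 0.04·2393259 = 800823.160, which is > 779582
-2.14·440683 + 1.88·2393259 = 3556265.300, which is > 3550982
This sign pattern matches Outer.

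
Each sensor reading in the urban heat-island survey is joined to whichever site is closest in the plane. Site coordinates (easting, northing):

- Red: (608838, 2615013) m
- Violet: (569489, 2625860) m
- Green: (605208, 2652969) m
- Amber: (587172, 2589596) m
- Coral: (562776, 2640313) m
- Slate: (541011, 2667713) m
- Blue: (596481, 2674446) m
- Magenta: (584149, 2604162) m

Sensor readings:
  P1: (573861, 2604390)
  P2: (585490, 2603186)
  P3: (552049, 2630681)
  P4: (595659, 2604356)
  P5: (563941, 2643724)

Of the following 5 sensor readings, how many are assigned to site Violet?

P1 → Magenta
P2 → Magenta
P3 → Coral
P4 → Magenta
P5 → Coral
0 of the 5 go to Violet.

0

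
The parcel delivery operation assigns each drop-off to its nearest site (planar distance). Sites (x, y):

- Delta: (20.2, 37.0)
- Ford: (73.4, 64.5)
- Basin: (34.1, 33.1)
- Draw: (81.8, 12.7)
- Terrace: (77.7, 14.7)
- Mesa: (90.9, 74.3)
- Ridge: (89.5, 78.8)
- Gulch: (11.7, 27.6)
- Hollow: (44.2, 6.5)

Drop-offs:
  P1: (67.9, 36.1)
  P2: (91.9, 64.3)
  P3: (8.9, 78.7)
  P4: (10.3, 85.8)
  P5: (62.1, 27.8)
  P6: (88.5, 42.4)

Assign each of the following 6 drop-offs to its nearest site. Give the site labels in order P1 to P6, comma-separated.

Terrace, Mesa, Delta, Delta, Terrace, Ford

P1 → Terrace (d²=554.00)
P2 → Mesa (d²=101.00)
P3 → Delta (d²=1866.58)
P4 → Delta (d²=2479.45)
P5 → Terrace (d²=414.97)
P6 → Ford (d²=716.42)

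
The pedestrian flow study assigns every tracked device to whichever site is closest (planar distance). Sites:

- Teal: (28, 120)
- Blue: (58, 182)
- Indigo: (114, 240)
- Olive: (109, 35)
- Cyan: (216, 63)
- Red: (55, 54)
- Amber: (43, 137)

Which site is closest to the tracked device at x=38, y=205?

Squared distances to each site:
Teal: 7325.000; Blue: 929.000; Indigo: 7001.000; Olive: 33941.000; Cyan: 51848.000; Red: 23090.000; Amber: 4649.000.
Minimum at Blue.

Blue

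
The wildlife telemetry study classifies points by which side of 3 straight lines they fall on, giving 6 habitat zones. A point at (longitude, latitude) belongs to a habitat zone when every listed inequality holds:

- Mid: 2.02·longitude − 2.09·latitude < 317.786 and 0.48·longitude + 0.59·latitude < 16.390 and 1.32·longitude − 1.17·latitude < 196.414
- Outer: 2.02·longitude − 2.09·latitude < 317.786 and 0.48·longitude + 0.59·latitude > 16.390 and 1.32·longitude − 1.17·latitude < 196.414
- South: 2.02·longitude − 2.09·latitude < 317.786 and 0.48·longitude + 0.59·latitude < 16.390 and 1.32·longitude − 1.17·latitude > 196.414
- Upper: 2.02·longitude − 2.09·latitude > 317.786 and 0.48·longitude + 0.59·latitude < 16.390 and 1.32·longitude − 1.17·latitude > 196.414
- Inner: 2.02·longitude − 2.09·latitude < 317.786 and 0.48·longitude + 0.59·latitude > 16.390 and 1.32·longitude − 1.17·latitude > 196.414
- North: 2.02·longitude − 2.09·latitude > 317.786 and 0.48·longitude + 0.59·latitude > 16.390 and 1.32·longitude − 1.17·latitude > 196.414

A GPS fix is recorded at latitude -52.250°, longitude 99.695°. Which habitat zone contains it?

Outer

2.02·99.695 − 2.09·-52.250 = 310.586, which is < 317.786
0.48·99.695 + 0.59·-52.250 = 17.026, which is > 16.390
1.32·99.695 − 1.17·-52.250 = 192.730, which is < 196.414
This sign pattern matches Outer.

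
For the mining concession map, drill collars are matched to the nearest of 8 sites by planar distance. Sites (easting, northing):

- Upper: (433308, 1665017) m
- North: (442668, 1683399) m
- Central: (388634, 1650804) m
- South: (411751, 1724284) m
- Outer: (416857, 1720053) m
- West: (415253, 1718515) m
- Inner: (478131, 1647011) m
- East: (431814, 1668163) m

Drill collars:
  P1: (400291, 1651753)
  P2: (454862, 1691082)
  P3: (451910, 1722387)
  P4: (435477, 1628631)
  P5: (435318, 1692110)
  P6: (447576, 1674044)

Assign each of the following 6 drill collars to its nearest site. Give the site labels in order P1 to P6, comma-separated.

Central, North, Outer, Upper, North, North

P1 → Central (d²=136786250.00)
P2 → North (d²=207722125.00)
P3 → Outer (d²=1234160365.00)
P4 → Upper (d²=1328645557.00)
P5 → North (d²=129904021.00)
P6 → North (d²=111604489.00)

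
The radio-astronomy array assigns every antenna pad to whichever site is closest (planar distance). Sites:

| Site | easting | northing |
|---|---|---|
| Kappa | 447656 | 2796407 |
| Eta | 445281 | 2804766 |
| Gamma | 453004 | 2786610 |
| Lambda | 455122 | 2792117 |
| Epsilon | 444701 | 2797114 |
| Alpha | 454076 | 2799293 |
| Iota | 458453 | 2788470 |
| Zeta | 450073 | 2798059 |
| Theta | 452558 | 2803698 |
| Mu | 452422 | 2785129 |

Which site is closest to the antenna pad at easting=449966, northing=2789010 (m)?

Squared distances to each site:
Kappa: 60051709.000; Eta: 270200761.000; Gamma: 14989444.000; Lambda: 36237785.000; Epsilon: 93395041.000; Alpha: 122632189.000; Iota: 72320769.000; Zeta: 81895850.000; Theta: 222455808.000; Mu: 21094097.000.
Minimum at Gamma.

Gamma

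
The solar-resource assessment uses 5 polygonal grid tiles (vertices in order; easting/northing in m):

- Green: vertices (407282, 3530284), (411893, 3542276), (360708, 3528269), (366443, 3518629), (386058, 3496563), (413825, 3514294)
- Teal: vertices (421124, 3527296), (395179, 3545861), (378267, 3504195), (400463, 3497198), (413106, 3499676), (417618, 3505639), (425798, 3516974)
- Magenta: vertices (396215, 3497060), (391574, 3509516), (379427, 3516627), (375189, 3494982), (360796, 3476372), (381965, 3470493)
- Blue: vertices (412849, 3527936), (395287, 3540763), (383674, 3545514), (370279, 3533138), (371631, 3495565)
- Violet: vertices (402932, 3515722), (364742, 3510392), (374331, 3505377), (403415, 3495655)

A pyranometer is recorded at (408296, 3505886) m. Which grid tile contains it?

Cast a ray rightward from (408296, 3505886). For each polygon, the edges (by vertex number in listed order) whose endpoints lie on opposite sides of northing = 3505886, where each meets that height, and whether that is right or left of the point:
Green: 4–5 at easting≈377770.6 (left), 5–6 at easting≈400658.0 (left) → 0 crossings.
Teal: 2–3 at easting≈378953.4 (left), 6–7 at easting≈417796.2 (right) → 1 crossing.
Magenta: 1–2 at easting≈392926.5 (left), 3–4 at easting≈377324.0 (left) → 0 crossings.
Blue: 4–5 at easting≈371259.6 (left), 5–1 at easting≈384772.7 (left) → 0 crossings.
Violet: 2–3 at easting≈373357.8 (left), 4–1 at easting≈403168.7 (left) → 0 crossings.
Only Teal has an odd count, so the point is inside Teal.

Teal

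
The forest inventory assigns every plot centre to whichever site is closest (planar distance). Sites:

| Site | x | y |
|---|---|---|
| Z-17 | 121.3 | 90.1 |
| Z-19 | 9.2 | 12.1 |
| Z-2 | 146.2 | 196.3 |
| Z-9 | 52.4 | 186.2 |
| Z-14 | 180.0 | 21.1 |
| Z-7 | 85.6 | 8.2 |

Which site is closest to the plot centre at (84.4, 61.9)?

Squared distances to each site:
Z-17: 2156.850; Z-19: 8135.080; Z-2: 21882.600; Z-9: 16474.490; Z-14: 10804.000; Z-7: 2885.130.
Minimum at Z-17.

Z-17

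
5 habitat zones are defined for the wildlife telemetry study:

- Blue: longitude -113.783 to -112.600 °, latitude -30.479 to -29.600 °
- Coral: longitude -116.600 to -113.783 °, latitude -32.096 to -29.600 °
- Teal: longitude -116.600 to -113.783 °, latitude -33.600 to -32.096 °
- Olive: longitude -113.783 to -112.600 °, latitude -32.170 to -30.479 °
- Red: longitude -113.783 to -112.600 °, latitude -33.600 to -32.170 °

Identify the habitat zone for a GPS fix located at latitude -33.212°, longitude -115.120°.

Teal

The point has longitude = -115.120 and latitude = -33.212.
Only Teal satisfies -116.600 ≤ longitude ≤ -113.783 and -33.600 ≤ latitude ≤ -32.096.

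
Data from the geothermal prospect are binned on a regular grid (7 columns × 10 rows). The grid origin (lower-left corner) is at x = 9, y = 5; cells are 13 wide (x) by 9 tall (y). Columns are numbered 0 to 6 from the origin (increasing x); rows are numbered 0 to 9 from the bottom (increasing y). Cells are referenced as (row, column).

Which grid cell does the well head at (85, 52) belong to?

Column index: ⌊(85 − 9) / 13⌋ = ⌊5.846⌋ = 5
Row offset from origin: ⌊(52 − 5) / 9⌋ = ⌊5.222⌋ = 5 → row 5

(5, 5)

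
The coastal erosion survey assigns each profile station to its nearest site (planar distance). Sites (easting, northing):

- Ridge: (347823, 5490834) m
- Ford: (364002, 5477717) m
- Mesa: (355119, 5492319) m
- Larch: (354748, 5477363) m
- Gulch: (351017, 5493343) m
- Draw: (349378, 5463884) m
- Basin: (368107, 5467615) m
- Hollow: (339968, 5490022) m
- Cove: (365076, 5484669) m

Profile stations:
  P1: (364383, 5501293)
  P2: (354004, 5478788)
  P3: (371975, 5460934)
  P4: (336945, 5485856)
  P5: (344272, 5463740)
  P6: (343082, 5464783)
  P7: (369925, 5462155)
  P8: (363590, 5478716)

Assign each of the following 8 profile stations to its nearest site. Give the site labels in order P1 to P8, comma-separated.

Mesa, Larch, Basin, Hollow, Draw, Draw, Basin, Ford

P1 → Mesa (d²=166354372.00)
P2 → Larch (d²=2584161.00)
P3 → Basin (d²=59597185.00)
P4 → Hollow (d²=26494085.00)
P5 → Draw (d²=26091972.00)
P6 → Draw (d²=40447817.00)
P7 → Basin (d²=33116724.00)
P8 → Ford (d²=1167745.00)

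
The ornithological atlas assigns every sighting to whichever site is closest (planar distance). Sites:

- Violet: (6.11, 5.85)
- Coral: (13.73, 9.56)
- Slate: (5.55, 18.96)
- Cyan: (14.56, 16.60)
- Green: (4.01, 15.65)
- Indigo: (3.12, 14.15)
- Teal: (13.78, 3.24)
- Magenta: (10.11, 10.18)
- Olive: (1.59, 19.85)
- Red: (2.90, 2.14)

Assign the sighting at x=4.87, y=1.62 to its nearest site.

Squared distances to each site:
Violet: 19.430; Coral: 141.543; Slate: 301.138; Cyan: 318.297; Green: 197.581; Indigo: 160.063; Teal: 82.013; Magenta: 100.731; Olive: 343.091; Red: 4.151.
Minimum at Red.

Red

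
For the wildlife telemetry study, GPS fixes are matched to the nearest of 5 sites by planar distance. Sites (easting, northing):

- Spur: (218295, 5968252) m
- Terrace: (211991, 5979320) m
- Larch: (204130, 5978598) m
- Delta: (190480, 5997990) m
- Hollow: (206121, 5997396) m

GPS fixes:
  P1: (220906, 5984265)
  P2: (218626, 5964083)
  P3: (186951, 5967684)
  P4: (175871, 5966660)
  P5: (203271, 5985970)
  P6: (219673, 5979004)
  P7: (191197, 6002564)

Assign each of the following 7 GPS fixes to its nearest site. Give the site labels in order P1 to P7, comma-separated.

P1 → Terrace (d²=103930250.00)
P2 → Spur (d²=17490122.00)
P3 → Larch (d²=414233437.00)
P4 → Larch (d²=941086925.00)
P5 → Larch (d²=55084265.00)
P6 → Terrace (d²=59112980.00)
P7 → Delta (d²=21435565.00)

Terrace, Spur, Larch, Larch, Larch, Terrace, Delta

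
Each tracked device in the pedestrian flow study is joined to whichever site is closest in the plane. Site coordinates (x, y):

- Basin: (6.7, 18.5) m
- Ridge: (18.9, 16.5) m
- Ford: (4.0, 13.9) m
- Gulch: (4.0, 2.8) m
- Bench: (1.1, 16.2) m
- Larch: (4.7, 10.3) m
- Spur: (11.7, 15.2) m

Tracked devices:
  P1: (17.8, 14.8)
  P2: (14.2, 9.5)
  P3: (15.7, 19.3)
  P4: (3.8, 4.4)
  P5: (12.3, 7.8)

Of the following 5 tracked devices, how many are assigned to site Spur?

P1 → Ridge
P2 → Spur
P3 → Ridge
P4 → Gulch
P5 → Spur
2 of the 5 go to Spur.

2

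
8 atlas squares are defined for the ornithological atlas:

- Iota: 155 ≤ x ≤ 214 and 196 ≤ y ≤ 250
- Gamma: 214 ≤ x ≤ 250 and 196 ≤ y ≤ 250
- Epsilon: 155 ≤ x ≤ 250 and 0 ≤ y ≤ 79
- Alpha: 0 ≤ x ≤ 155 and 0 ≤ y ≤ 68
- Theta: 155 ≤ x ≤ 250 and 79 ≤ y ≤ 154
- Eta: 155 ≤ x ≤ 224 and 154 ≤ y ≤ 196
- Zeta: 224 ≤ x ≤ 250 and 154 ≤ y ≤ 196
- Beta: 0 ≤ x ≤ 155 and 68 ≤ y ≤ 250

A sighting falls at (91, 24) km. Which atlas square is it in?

The point has x = 91 and y = 24.
Only Alpha satisfies 0 ≤ x ≤ 155 and 0 ≤ y ≤ 68.

Alpha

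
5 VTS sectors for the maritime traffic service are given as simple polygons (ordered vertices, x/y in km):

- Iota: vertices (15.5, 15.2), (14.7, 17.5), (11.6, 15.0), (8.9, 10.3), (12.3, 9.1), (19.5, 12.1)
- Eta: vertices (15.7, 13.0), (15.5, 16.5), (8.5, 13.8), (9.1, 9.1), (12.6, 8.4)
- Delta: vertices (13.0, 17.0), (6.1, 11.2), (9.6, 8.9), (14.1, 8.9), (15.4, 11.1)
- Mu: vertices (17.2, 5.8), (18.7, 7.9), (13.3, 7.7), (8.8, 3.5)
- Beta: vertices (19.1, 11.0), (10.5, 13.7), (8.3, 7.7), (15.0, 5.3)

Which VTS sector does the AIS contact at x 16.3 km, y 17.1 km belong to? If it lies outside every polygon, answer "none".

none

Cast a ray rightward from (16.3, 17.1). For each polygon, the edges (by vertex number in listed order) whose endpoints lie on opposite sides of y = 17.1, where each meets that height, and whether that is right or left of the point:
Iota: 1–2 at x≈14.84 (left), 2–3 at x≈14.20 (left) → 0 crossings.
Eta: no edge straddles that height → 0 crossings.
Delta: no edge straddles that height → 0 crossings.
Mu: no edge straddles that height → 0 crossings.
Beta: no edge straddles that height → 0 crossings.
All counts are even, so the point lies outside every listed polygon.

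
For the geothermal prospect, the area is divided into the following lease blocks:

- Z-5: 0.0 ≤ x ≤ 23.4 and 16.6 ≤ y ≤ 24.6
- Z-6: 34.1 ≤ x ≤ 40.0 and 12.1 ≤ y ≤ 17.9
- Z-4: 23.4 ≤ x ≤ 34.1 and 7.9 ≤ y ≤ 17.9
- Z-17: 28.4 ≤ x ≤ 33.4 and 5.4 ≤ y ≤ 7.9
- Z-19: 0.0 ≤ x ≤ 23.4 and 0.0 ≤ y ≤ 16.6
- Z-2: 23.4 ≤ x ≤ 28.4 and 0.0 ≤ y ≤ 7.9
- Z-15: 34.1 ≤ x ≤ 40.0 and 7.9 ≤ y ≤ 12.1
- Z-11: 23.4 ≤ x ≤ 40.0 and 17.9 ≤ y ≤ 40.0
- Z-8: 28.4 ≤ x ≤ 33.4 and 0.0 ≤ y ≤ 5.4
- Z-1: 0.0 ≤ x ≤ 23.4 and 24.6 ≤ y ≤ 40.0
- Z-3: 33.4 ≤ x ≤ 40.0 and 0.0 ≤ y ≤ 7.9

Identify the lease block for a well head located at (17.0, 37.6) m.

Z-1

The point has x = 17.0 and y = 37.6.
Only Z-1 satisfies 0.0 ≤ x ≤ 23.4 and 24.6 ≤ y ≤ 40.0.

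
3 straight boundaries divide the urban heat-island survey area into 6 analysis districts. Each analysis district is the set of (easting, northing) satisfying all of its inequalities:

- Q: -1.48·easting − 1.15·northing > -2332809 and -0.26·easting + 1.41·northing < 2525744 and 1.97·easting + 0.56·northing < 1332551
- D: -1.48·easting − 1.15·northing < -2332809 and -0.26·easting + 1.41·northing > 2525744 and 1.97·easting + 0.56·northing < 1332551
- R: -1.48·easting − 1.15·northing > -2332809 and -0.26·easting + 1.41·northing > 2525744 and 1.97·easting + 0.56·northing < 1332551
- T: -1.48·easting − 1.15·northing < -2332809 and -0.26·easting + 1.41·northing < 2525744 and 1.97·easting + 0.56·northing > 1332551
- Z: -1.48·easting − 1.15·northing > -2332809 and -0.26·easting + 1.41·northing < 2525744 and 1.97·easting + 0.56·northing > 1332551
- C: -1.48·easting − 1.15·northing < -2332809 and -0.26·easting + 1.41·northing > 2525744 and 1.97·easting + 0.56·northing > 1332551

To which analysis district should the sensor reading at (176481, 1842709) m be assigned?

C

-1.48·176481 − 1.15·1842709 = -2380307.230, which is < -2332809
-0.26·176481 + 1.41·1842709 = 2552334.630, which is > 2525744
1.97·176481 + 0.56·1842709 = 1379584.610, which is > 1332551
This sign pattern matches C.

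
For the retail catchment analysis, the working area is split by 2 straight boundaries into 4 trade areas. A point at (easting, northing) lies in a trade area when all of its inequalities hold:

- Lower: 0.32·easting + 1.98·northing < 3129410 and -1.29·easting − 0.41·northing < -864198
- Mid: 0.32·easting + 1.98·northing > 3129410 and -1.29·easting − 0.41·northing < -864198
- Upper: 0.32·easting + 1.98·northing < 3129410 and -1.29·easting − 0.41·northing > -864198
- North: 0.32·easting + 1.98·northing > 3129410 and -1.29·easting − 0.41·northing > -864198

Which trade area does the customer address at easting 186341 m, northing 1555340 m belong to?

0.32·186341 + 1.98·1555340 = 3139202.320, which is > 3129410
-1.29·186341 − 0.41·1555340 = -878069.290, which is < -864198
This sign pattern matches Mid.

Mid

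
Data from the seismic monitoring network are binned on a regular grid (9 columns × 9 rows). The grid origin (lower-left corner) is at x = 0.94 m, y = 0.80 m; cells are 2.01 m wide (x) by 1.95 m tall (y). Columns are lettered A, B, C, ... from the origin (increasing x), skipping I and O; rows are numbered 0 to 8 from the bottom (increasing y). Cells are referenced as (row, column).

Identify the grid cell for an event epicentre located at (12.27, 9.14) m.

Column index: ⌊(12.27 − 0.94) / 2.01⌋ = ⌊5.637⌋ = 5 → column F
Row offset from origin: ⌊(9.14 − 0.80) / 1.95⌋ = ⌊4.277⌋ = 4 → row 4

(4, F)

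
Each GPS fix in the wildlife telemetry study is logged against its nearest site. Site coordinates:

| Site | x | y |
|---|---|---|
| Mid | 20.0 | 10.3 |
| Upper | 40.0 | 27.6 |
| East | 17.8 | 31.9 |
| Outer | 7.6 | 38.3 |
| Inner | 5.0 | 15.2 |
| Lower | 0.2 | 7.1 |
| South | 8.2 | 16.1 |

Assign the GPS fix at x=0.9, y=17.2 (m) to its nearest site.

Inner

Squared distances to each site:
Mid: 412.420; Upper: 1636.970; East: 501.700; Outer: 490.100; Inner: 20.810; Lower: 102.500; South: 54.500.
Minimum at Inner.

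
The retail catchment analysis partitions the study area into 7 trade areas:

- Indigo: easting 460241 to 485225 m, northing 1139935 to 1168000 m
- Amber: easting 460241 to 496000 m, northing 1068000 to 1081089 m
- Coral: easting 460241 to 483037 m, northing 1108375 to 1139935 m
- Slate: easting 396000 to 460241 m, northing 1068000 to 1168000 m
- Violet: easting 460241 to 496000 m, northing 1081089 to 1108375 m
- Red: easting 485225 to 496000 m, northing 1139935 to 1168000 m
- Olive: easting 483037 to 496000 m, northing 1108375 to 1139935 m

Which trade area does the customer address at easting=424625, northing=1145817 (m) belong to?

Slate

The point has easting = 424625 and northing = 1145817.
Only Slate satisfies 396000 ≤ easting ≤ 460241 and 1068000 ≤ northing ≤ 1168000.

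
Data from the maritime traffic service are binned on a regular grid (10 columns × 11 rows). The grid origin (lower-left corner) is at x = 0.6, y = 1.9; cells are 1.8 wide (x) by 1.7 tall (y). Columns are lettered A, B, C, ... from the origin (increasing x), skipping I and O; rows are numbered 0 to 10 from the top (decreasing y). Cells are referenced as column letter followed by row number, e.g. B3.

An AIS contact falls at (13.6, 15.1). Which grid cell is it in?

H3

Column index: ⌊(13.6 − 0.6) / 1.8⌋ = ⌊7.222⌋ = 7 → column H
Row offset from origin: ⌊(15.1 − 1.9) / 1.7⌋ = ⌊7.765⌋ = 7 → row 3 (counted from top)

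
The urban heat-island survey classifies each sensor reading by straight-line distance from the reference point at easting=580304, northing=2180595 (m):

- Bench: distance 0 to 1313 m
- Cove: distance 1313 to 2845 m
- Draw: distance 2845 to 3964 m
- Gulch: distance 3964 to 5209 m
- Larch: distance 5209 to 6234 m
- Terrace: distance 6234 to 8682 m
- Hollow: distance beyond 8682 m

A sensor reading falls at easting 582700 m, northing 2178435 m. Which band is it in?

Distance = √((582700−580304)² + (2178435−2180595)²) = √(5740816.000 + 4665600.000) = 3225.898 m.
2845 ≤ 3225.898 < 3964 → Draw.

Draw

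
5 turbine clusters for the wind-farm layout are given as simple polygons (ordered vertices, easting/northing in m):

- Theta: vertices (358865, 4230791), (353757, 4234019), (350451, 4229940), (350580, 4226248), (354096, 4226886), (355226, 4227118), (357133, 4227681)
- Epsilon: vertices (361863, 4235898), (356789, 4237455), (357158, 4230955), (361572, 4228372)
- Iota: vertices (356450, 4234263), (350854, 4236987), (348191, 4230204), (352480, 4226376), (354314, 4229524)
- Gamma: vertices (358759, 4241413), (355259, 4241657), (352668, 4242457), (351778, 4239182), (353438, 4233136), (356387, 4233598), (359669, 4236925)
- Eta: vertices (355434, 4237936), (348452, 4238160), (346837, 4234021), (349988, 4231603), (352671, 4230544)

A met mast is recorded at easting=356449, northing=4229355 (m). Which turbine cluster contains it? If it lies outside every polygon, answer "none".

Cast a ray rightward from (356449, 4229355). For each polygon, the edges (by vertex number in listed order) whose endpoints lie on opposite sides of northing = 4229355, where each meets that height, and whether that is right or left of the point:
Theta: 3–4 at easting≈350471.4 (left), 7–1 at easting≈358065.3 (right) → 1 crossing.
Epsilon: 3–4 at easting≈359892.2 (right), 4–1 at easting≈361610.0 (right) → 2 crossings.
Iota: 3–4 at easting≈349142.2 (left), 4–5 at easting≈354215.5 (left) → 0 crossings.
Gamma: no edge straddles that height → 0 crossings.
Eta: no edge straddles that height → 0 crossings.
Only Theta has an odd count, so the point is inside Theta.

Theta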